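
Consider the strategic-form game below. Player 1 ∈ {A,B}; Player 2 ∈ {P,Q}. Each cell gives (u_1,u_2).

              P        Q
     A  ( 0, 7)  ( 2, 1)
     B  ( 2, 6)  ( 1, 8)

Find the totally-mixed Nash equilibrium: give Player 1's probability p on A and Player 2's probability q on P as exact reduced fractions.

P1 indiff ⇒ q·0+(1-q)·2 = q·2+(1-q)·1 ⇒ q(-2) = (1-q)(-1) ⇒ q = 1/3
P2 indiff ⇒ p·7+(1-p)·6 = p·1+(1-p)·8 ⇒ p(6) = (1-p)(2) ⇒ p = 1/4

(p,q) = (1/4, 1/3)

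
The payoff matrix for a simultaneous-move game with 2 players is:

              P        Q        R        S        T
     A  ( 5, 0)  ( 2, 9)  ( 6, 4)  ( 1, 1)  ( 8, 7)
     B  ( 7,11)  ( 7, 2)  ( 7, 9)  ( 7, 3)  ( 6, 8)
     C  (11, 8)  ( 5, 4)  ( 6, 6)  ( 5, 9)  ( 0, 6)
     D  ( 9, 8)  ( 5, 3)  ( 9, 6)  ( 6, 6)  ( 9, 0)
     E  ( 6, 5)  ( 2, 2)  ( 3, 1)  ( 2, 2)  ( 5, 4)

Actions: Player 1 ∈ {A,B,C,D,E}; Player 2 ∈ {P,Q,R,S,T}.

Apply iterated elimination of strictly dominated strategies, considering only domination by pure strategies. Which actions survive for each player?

P1 drop A (D beats it: P:9>5 Q:5>2 R:9>6 S:6>1 T:9>8)
P1 drop E (B beats it: P:7>6 Q:7>2 R:7>3 S:7>2 T:6>5)
P2 drop Q (P beats it: B:11>2 C:8>4 D:8>3)
P2 drop R (P beats it: B:11>9 C:8>6 D:8>6)
P2 drop T (P beats it: B:11>8 C:8>6 D:8>0)
P1→{B,C,D} P2→{P,S}

Survivors P1:{B,C,D} P2:{P,S}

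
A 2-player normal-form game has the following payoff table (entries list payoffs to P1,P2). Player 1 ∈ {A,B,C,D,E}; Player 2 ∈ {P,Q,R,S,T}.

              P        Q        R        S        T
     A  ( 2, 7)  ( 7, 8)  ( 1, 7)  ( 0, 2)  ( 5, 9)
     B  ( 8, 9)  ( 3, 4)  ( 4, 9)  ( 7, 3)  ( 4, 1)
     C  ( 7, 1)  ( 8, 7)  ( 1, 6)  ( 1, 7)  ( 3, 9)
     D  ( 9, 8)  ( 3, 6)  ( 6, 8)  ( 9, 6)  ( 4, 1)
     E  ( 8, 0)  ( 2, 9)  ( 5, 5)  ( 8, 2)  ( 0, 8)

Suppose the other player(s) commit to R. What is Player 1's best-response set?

BR_1 = {D}

u_1(A vs R) = 1
u_1(B vs R) = 4
u_1(C vs R) = 1
u_1(D vs R) = 6
u_1(E vs R) = 5
max payoff 6 at {D}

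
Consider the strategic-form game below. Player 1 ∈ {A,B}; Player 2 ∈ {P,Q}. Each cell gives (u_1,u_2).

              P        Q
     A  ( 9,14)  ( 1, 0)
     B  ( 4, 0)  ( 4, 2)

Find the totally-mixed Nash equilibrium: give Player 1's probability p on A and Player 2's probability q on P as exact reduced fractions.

p=1/8, q=3/8

P1 indiff ⇒ q·9+(1-q)·1 = q·4+(1-q)·4 ⇒ q(5) = (1-q)(3) ⇒ q = 3/8
P2 indiff ⇒ p·14+(1-p)·0 = p·0+(1-p)·2 ⇒ p(14) = (1-p)(2) ⇒ p = 1/8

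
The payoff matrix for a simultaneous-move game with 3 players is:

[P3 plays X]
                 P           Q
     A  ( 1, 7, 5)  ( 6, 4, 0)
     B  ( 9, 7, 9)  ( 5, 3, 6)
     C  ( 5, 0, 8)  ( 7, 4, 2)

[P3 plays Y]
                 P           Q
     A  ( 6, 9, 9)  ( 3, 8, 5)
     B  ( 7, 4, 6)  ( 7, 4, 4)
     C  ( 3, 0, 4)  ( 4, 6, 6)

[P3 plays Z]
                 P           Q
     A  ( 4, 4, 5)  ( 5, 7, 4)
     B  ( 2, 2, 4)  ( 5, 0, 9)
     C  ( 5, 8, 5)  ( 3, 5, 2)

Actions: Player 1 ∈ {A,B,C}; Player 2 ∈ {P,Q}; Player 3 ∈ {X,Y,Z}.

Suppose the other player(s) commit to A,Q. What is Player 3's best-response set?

u_3(X vs A,Q) = 0
u_3(Y vs A,Q) = 5
u_3(Z vs A,Q) = 4
max payoff 5 at {Y}

P3 best: {Y}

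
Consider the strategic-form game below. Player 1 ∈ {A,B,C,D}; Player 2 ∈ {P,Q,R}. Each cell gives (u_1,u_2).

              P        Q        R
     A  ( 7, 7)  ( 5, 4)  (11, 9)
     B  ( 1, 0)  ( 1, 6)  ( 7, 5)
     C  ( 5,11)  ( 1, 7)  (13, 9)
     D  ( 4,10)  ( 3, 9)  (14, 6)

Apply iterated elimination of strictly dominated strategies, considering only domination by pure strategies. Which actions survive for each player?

P1 drop B (A beats it: P:7>1 Q:5>1 R:11>7)
P2 drop Q (P beats it: A:7>4 C:11>7 D:10>9)
P1→{A,C,D} P2→{P,R}

Survivors P1:{A,C,D} P2:{P,R}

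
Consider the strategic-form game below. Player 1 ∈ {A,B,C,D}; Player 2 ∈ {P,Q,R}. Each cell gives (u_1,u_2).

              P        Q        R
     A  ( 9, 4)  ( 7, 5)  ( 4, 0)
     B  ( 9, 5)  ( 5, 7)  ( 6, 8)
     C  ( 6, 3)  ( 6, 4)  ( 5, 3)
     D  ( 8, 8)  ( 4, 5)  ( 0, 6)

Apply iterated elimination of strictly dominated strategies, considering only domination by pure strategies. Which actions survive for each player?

P1 drop D (A beats it: P:9>8 Q:7>4 R:4>0)
P2 drop P (Q beats it: A:5>4 B:7>5 C:4>3)
P1→{A,B,C} P2→{Q,R}

IESDS → P1:{A,B,C} P2:{Q,R}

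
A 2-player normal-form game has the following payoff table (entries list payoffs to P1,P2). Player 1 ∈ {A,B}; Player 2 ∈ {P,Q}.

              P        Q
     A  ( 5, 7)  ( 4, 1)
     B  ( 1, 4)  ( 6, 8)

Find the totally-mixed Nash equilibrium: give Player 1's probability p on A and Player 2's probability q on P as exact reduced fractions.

P1 indiff ⇒ q·5+(1-q)·4 = q·1+(1-q)·6 ⇒ q(4) = (1-q)(2) ⇒ q = 1/3
P2 indiff ⇒ p·7+(1-p)·4 = p·1+(1-p)·8 ⇒ p(6) = (1-p)(4) ⇒ p = 2/5

P1 mixes 2/5 on A; P2 mixes 1/3 on P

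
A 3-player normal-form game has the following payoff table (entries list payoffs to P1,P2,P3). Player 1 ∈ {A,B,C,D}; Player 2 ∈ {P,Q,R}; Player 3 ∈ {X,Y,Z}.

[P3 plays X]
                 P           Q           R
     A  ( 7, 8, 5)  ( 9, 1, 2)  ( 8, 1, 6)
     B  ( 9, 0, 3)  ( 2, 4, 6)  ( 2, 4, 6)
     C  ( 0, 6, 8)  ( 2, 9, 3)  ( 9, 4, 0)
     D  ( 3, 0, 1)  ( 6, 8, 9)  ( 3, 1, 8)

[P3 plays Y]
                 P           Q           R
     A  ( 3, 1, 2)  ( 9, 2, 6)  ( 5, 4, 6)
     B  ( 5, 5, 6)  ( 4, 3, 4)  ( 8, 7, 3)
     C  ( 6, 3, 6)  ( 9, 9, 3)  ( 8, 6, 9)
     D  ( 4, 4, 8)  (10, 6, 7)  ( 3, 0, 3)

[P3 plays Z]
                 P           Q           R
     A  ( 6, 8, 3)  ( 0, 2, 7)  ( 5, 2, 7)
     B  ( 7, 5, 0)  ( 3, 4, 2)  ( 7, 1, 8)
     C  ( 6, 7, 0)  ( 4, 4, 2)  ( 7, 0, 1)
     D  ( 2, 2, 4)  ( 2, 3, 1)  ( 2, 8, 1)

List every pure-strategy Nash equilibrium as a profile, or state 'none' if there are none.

(A,P,X): not NE [P1→B gives 9>7]
(A,P,Y): not NE [P1→C gives 6>3; P2→R gives 4>1; P3→X gives 5>2]
(A,P,Z): not NE [P1→B gives 7>6; P3→X gives 5>3]
(A,Q,X): not NE [P2→P gives 8>1; P3→Z gives 7>2]
(A,Q,Y): not NE [P1→D gives 10>9; P2→R gives 4>2; P3→Z gives 7>6]
(A,Q,Z): not NE [P1→C gives 4>0; P2→P gives 8>2]
(A,R,X): not NE [P1→C gives 9>8; P2→P gives 8>1; P3→Z gives 7>6]
(A,R,Y): not NE [P1→C gives 8>5; P3→Z gives 7>6]
(A,R,Z): not NE [P1→C gives 7>5; P2→P gives 8>2]
(B,P,X): not NE [P2→R gives 4>0; P3→Y gives 6>3]
(B,P,Y): not NE [P1→C gives 6>5; P2→R gives 7>5]
(B,P,Z): not NE [P3→Y gives 6>0]
(B,Q,X): not NE [P1→A gives 9>2]
(B,Q,Y): not NE [P1→D gives 10>4; P2→R gives 7>3; P3→X gives 6>4]
(B,Q,Z): not NE [P1→C gives 4>3; P2→P gives 5>4; P3→X gives 6>2]
(B,R,X): not NE [P1→C gives 9>2; P3→Z gives 8>6]
(B,R,Y): not NE [P3→Z gives 8>3]
(B,R,Z): not NE [P2→P gives 5>1]
(C,P,X): not NE [P1→B gives 9>0; P2→Q gives 9>6]
(C,P,Y): not NE [P2→Q gives 9>3; P3→X gives 8>6]
(C,P,Z): not NE [P1→B gives 7>6; P3→X gives 8>0]
(C,Q,X): not NE [P1→A gives 9>2]
(C,Q,Y): not NE [P1→D gives 10>9]
(C,Q,Z): not NE [P2→P gives 7>4; P3→Y gives 3>2]
(C,R,X): not NE [P2→Q gives 9>4; P3→Y gives 9>0]
(C,R,Y): not NE [P2→Q gives 9>6]
(C,R,Z): not NE [P2→P gives 7>0; P3→Y gives 9>1]
(D,P,X): not NE [P1→B gives 9>3; P2→Q gives 8>0; P3→Y gives 8>1]
(D,P,Y): not NE [P1→C gives 6>4; P2→Q gives 6>4]
(D,P,Z): not NE [P1→B gives 7>2; P2→R gives 8>2; P3→Y gives 8>4]
(D,Q,X): not NE [P1→A gives 9>6]
(D,Q,Y): not NE [P3→X gives 9>7]
(D,Q,Z): not NE [P1→C gives 4>2; P2→R gives 8>3; P3→X gives 9>1]
(D,R,X): not NE [P1→C gives 9>3; P2→Q gives 8>1]
(D,R,Y): not NE [P1→C gives 8>3; P2→Q gives 6>0; P3→X gives 8>3]
(D,R,Z): not NE [P1→C gives 7>2; P3→X gives 8>1]

Equilibria: none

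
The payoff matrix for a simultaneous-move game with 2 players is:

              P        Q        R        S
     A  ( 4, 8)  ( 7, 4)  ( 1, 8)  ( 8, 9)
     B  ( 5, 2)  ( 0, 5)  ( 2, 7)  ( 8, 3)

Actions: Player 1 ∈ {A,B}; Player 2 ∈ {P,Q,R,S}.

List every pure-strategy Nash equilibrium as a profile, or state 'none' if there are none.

(A,P): not NE [P1→B gives 5>4; P2→S gives 9>8]
(A,Q): not NE [P2→S gives 9>4]
(A,R): not NE [P1→B gives 2>1; P2→S gives 9>8]
(A,S): NE
(B,P): not NE [P2→R gives 7>2]
(B,Q): not NE [P1→A gives 7>0; P2→R gives 7>5]
(B,R): NE
(B,S): not NE [P2→R gives 7>3]

Nash profiles: (A,S), (B,R)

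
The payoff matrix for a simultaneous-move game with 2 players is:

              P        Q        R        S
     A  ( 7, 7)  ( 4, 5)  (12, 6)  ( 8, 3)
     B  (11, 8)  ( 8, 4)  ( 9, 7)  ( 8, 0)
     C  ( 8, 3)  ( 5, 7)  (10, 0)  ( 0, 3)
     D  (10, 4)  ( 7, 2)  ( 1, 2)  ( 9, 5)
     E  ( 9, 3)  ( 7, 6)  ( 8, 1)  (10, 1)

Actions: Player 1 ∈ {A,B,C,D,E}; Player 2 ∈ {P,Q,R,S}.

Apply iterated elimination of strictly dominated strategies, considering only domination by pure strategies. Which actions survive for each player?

P2 drop R (P beats it: A:7>6 B:8>7 C:3>0 D:4>2 E:3>1)
P1 drop A (D beats it: P:10>7 Q:7>4 S:9>8)
P1 drop C (B beats it: P:11>8 Q:8>5 S:8>0)
P1→{B,D,E} P2→{P,Q,S}

Remaining: P1:{B,D,E} P2:{P,Q,S}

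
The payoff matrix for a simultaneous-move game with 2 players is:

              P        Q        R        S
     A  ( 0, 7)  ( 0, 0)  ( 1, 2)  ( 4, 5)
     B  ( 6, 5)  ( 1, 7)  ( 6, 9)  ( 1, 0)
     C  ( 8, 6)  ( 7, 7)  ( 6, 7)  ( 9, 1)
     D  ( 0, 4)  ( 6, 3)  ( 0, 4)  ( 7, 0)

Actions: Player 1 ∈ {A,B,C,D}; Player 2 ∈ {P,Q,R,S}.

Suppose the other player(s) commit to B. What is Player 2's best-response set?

P2 best: {R}

u_2(P vs B) = 5
u_2(Q vs B) = 7
u_2(R vs B) = 9
u_2(S vs B) = 0
max payoff 9 at {R}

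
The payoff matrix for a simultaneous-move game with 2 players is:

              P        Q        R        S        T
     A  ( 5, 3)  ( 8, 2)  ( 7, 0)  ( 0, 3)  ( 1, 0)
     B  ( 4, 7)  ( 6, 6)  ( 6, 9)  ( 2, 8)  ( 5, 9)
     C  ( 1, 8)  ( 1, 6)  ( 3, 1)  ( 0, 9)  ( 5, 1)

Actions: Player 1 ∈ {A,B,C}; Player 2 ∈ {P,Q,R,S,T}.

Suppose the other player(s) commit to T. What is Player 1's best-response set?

BR_1 = {B,C}

u_1(A vs T) = 1
u_1(B vs T) = 5
u_1(C vs T) = 5
max payoff 5 at {B,C}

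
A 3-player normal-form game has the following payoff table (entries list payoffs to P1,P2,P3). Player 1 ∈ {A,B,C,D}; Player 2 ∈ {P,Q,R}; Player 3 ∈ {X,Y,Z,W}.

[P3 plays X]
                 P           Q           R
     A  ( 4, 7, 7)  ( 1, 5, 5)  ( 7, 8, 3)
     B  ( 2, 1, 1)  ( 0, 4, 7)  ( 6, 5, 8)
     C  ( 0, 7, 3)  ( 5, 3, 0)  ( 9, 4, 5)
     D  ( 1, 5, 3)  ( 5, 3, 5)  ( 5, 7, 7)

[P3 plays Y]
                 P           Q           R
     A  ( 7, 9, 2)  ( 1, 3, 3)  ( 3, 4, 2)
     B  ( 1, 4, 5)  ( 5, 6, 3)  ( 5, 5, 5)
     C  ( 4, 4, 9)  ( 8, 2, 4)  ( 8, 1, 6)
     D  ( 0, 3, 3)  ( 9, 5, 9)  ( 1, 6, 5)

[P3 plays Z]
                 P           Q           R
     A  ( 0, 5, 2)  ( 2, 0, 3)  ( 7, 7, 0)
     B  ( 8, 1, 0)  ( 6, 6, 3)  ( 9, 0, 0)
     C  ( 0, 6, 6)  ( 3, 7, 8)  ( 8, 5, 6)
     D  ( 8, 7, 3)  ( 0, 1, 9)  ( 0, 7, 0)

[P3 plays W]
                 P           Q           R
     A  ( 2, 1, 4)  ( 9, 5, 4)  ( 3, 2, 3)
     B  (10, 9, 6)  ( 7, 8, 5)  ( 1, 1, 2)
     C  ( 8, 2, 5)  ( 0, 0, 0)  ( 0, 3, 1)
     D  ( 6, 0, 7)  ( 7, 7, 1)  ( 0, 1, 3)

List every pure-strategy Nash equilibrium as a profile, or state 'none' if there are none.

NE set: (B,P,W)

(A,P,X): not NE [P2→R gives 8>7]
(A,P,Y): not NE [P3→X gives 7>2]
(A,P,Z): not NE [P1→D gives 8>0; P2→R gives 7>5; P3→X gives 7>2]
(A,P,W): not NE [P1→B gives 10>2; P2→Q gives 5>1; P3→X gives 7>4]
(A,Q,X): not NE [P1→D gives 5>1; P2→R gives 8>5]
(A,Q,Y): not NE [P1→D gives 9>1; P2→P gives 9>3; P3→X gives 5>3]
(A,Q,Z): not NE [P1→B gives 6>2; P2→R gives 7>0; P3→X gives 5>3]
(A,Q,W): not NE [P3→X gives 5>4]
(A,R,X): not NE [P1→C gives 9>7]
(A,R,Y): not NE [P1→C gives 8>3; P2→P gives 9>4; P3→W gives 3>2]
(A,R,Z): not NE [P1→B gives 9>7; P3→W gives 3>0]
(A,R,W): not NE [P2→Q gives 5>2]
(B,P,X): not NE [P1→A gives 4>2; P2→R gives 5>1; P3→W gives 6>1]
(B,P,Y): not NE [P1→A gives 7>1; P2→Q gives 6>4; P3→W gives 6>5]
(B,P,Z): not NE [P2→Q gives 6>1; P3→W gives 6>0]
(B,P,W): NE
(B,Q,X): not NE [P1→D gives 5>0; P2→R gives 5>4]
(B,Q,Y): not NE [P1→D gives 9>5; P3→X gives 7>3]
(B,Q,Z): not NE [P3→X gives 7>3]
(B,Q,W): not NE [P1→A gives 9>7; P2→P gives 9>8; P3→X gives 7>5]
(B,R,X): not NE [P1→C gives 9>6]
(B,R,Y): not NE [P1→C gives 8>5; P2→Q gives 6>5; P3→X gives 8>5]
(B,R,Z): not NE [P2→Q gives 6>0; P3→X gives 8>0]
(B,R,W): not NE [P1→A gives 3>1; P2→P gives 9>1; P3→X gives 8>2]
(C,P,X): not NE [P1→A gives 4>0; P3→Y gives 9>3]
(C,P,Y): not NE [P1→A gives 7>4]
(C,P,Z): not NE [P1→D gives 8>0; P2→Q gives 7>6; P3→Y gives 9>6]
(C,P,W): not NE [P1→B gives 10>8; P2→R gives 3>2; P3→Y gives 9>5]
(C,Q,X): not NE [P2→P gives 7>3; P3→Z gives 8>0]
(C,Q,Y): not NE [P1→D gives 9>8; P2→P gives 4>2; P3→Z gives 8>4]
(C,Q,Z): not NE [P1→B gives 6>3]
(C,Q,W): not NE [P1→A gives 9>0; P2→R gives 3>0; P3→Z gives 8>0]
(C,R,X): not NE [P2→P gives 7>4; P3→Z gives 6>5]
(C,R,Y): not NE [P2→P gives 4>1]
(C,R,Z): not NE [P1→B gives 9>8; P2→Q gives 7>5]
(C,R,W): not NE [P1→A gives 3>0; P3→Z gives 6>1]
(D,P,X): not NE [P1→A gives 4>1; P2→R gives 7>5; P3→W gives 7>3]
(D,P,Y): not NE [P1→A gives 7>0; P2→R gives 6>3; P3→W gives 7>3]
(D,P,Z): not NE [P3→W gives 7>3]
(D,P,W): not NE [P1→B gives 10>6; P2→Q gives 7>0]
(D,Q,X): not NE [P2→R gives 7>3; P3→Z gives 9>5]
(D,Q,Y): not NE [P2→R gives 6>5]
(D,Q,Z): not NE [P1→B gives 6>0; P2→R gives 7>1]
(D,Q,W): not NE [P1→A gives 9>7; P3→Z gives 9>1]
(D,R,X): not NE [P1→C gives 9>5]
(D,R,Y): not NE [P1→C gives 8>1; P3→X gives 7>5]
(D,R,Z): not NE [P1→B gives 9>0; P3→X gives 7>0]
(D,R,W): not NE [P1→A gives 3>0; P2→Q gives 7>1; P3→X gives 7>3]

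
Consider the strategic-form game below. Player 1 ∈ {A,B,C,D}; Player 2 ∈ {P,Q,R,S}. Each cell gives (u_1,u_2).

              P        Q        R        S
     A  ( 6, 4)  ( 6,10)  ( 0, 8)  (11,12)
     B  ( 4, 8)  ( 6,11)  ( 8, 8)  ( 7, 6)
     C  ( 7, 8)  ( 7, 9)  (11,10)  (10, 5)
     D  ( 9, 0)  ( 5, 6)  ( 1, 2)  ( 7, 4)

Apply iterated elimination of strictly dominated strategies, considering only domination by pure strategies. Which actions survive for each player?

IESDS → P1:{A,C} P2:{Q,R,S}

P1 drop B (C beats it: P:7>4 Q:7>6 R:11>8 S:10>7)
P2 drop P (Q beats it: A:10>4 C:9>8 D:6>0)
P1 drop D (C beats it: Q:7>5 R:11>1 S:10>7)
P1→{A,C} P2→{Q,R,S}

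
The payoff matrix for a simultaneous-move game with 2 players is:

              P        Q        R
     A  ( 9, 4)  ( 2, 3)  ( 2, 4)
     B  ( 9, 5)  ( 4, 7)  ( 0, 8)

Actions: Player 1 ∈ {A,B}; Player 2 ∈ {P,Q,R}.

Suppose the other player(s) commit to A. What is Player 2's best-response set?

u_2(P vs A) = 4
u_2(Q vs A) = 3
u_2(R vs A) = 4
max payoff 4 at {P,R}

argmax u_2 = {P,R}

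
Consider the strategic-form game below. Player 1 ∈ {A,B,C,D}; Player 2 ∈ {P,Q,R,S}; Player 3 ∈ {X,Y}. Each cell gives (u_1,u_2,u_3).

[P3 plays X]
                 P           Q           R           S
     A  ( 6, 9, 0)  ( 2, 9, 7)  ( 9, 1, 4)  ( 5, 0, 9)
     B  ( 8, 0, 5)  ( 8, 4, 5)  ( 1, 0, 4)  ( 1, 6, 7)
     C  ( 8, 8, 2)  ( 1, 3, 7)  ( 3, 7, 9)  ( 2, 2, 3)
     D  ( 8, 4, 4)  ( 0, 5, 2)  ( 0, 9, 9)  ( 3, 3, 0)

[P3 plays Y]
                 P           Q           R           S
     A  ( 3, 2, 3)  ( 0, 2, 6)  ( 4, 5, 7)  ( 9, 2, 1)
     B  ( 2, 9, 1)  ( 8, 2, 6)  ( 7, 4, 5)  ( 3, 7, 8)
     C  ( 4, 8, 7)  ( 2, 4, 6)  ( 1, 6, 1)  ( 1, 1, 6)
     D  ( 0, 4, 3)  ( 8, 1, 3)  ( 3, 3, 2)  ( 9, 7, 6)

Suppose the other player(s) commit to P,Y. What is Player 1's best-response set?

u_1(A vs P,Y) = 3
u_1(B vs P,Y) = 2
u_1(C vs P,Y) = 4
u_1(D vs P,Y) = 0
max payoff 4 at {C}

BR_1 = {C}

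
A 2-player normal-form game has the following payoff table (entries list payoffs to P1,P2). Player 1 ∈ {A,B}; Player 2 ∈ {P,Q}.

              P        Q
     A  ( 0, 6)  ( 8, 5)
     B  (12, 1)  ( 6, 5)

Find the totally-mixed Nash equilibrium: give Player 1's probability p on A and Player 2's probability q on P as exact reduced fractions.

P1 mixes 4/5 on A; P2 mixes 1/7 on P

P1 indiff ⇒ q·0+(1-q)·8 = q·12+(1-q)·6 ⇒ q(-12) = (1-q)(-2) ⇒ q = 1/7
P2 indiff ⇒ p·6+(1-p)·1 = p·5+(1-p)·5 ⇒ p(1) = (1-p)(4) ⇒ p = 4/5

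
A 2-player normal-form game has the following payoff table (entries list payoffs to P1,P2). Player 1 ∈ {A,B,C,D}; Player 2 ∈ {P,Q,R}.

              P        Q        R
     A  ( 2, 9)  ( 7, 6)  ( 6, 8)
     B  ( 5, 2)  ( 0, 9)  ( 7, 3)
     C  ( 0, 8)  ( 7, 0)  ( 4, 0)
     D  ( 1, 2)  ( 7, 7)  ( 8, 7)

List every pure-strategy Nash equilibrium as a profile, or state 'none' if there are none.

Nash profiles: (D,Q), (D,R)

(A,P): not NE [P1→B gives 5>2]
(A,Q): not NE [P2→P gives 9>6]
(A,R): not NE [P1→D gives 8>6; P2→P gives 9>8]
(B,P): not NE [P2→Q gives 9>2]
(B,Q): not NE [P1→D gives 7>0]
(B,R): not NE [P1→D gives 8>7; P2→Q gives 9>3]
(C,P): not NE [P1→B gives 5>0]
(C,Q): not NE [P2→P gives 8>0]
(C,R): not NE [P1→D gives 8>4; P2→P gives 8>0]
(D,P): not NE [P1→B gives 5>1; P2→R gives 7>2]
(D,Q): NE
(D,R): NE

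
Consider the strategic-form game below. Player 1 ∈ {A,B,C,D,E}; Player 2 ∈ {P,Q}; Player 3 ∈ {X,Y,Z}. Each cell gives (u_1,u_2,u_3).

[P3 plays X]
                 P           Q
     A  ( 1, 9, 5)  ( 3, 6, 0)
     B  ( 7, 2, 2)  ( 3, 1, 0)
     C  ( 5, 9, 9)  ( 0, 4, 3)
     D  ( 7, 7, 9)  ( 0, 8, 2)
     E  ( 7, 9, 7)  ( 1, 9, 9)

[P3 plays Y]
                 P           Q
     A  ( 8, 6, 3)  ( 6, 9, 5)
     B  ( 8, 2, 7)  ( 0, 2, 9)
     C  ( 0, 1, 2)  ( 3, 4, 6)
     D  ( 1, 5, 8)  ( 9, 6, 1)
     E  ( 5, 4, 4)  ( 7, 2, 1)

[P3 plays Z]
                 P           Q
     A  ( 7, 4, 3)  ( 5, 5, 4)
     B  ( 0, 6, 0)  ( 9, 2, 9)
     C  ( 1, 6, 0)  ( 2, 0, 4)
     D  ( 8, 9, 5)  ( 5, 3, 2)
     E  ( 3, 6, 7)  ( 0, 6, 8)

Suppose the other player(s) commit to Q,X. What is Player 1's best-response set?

P1 best: {A,B}

u_1(A vs Q,X) = 3
u_1(B vs Q,X) = 3
u_1(C vs Q,X) = 0
u_1(D vs Q,X) = 0
u_1(E vs Q,X) = 1
max payoff 3 at {A,B}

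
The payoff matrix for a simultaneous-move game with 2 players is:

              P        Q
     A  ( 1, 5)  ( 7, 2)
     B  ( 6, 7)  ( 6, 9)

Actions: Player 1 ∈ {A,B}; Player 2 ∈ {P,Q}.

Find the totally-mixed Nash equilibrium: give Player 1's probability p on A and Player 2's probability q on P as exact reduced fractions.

(p,q) = (2/5, 1/6)

P1 indiff ⇒ q·1+(1-q)·7 = q·6+(1-q)·6 ⇒ q(-5) = (1-q)(-1) ⇒ q = 1/6
P2 indiff ⇒ p·5+(1-p)·7 = p·2+(1-p)·9 ⇒ p(3) = (1-p)(2) ⇒ p = 2/5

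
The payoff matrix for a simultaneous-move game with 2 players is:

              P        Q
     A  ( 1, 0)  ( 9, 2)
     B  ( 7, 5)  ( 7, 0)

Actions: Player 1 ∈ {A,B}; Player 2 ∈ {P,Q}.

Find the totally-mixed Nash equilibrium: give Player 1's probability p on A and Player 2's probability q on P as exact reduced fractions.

P1 indiff ⇒ q·1+(1-q)·9 = q·7+(1-q)·7 ⇒ q(-6) = (1-q)(-2) ⇒ q = 1/4
P2 indiff ⇒ p·0+(1-p)·5 = p·2+(1-p)·0 ⇒ p(-2) = (1-p)(-5) ⇒ p = 5/7

p=5/7, q=1/4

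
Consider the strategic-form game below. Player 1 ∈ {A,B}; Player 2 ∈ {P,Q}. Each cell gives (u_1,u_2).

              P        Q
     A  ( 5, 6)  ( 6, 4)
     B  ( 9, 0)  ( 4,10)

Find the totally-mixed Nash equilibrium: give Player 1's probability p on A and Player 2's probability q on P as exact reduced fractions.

P1 indiff ⇒ q·5+(1-q)·6 = q·9+(1-q)·4 ⇒ q(-4) = (1-q)(-2) ⇒ q = 1/3
P2 indiff ⇒ p·6+(1-p)·0 = p·4+(1-p)·10 ⇒ p(2) = (1-p)(10) ⇒ p = 5/6

(p,q) = (5/6, 1/3)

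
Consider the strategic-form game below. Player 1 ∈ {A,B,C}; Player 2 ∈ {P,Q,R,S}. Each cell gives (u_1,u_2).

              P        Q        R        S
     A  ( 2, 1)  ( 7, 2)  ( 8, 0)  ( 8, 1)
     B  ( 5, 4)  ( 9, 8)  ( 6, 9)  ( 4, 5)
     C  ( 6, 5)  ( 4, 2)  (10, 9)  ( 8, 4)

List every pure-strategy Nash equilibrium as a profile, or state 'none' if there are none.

Nash profiles: (C,R)

(A,P): not NE [P1→C gives 6>2; P2→Q gives 2>1]
(A,Q): not NE [P1→B gives 9>7]
(A,R): not NE [P1→C gives 10>8; P2→Q gives 2>0]
(A,S): not NE [P2→Q gives 2>1]
(B,P): not NE [P1→C gives 6>5; P2→R gives 9>4]
(B,Q): not NE [P2→R gives 9>8]
(B,R): not NE [P1→C gives 10>6]
(B,S): not NE [P1→C gives 8>4; P2→R gives 9>5]
(C,P): not NE [P2→R gives 9>5]
(C,Q): not NE [P1→B gives 9>4; P2→R gives 9>2]
(C,R): NE
(C,S): not NE [P2→R gives 9>4]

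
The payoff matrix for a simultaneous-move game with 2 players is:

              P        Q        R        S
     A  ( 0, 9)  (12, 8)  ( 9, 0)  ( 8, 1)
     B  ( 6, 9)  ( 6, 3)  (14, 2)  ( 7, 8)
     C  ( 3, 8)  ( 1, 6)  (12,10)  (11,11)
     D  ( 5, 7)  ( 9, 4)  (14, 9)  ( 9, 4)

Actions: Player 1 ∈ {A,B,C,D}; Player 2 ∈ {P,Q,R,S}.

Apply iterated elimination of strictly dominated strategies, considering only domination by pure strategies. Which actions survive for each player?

P2 drop Q (P beats it: A:9>8 B:9>3 C:8>6 D:7>4)
P1 drop A (C beats it: P:3>0 R:12>9 S:11>8)
P1→{B,C,D} P2→{P,R,S}

Survivors P1:{B,C,D} P2:{P,R,S}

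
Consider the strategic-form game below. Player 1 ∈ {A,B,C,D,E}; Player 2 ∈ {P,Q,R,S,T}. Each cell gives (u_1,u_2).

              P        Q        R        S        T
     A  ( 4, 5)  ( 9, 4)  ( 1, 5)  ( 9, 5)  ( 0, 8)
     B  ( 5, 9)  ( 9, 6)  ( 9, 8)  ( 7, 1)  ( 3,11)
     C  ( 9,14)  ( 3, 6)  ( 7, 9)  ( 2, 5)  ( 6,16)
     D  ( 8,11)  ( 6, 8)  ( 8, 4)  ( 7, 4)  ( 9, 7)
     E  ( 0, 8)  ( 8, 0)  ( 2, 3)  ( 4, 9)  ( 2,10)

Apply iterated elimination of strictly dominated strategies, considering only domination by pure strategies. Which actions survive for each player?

P1 drop E (B beats it: P:5>0 Q:9>8 R:9>2 S:7>4 T:3>2)
P2 drop Q (P beats it: A:5>4 B:9>6 C:14>6 D:11>8)
P2 drop R (T beats it: A:8>5 B:11>8 C:16>9 D:7>4)
P2 drop S (T beats it: A:8>5 B:11>1 C:16>5 D:7>4)
P1 drop A (B beats it: P:5>4 T:3>0)
P1 drop B (C beats it: P:9>5 T:6>3)
P1→{C,D} P2→{P,T}

Survivors P1:{C,D} P2:{P,T}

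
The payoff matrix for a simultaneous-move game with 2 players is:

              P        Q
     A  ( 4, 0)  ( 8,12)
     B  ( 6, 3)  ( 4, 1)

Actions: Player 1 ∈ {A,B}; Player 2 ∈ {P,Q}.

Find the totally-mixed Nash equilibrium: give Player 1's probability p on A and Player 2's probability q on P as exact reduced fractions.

P1 mixes 1/7 on A; P2 mixes 2/3 on P

P1 indiff ⇒ q·4+(1-q)·8 = q·6+(1-q)·4 ⇒ q(-2) = (1-q)(-4) ⇒ q = 2/3
P2 indiff ⇒ p·0+(1-p)·3 = p·12+(1-p)·1 ⇒ p(-12) = (1-p)(-2) ⇒ p = 1/7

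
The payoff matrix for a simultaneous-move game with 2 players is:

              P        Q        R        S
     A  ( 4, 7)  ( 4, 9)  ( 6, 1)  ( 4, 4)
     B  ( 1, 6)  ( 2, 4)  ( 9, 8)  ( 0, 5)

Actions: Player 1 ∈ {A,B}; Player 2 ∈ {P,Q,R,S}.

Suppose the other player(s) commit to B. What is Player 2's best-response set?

argmax u_2 = {R}

u_2(P vs B) = 6
u_2(Q vs B) = 4
u_2(R vs B) = 8
u_2(S vs B) = 5
max payoff 8 at {R}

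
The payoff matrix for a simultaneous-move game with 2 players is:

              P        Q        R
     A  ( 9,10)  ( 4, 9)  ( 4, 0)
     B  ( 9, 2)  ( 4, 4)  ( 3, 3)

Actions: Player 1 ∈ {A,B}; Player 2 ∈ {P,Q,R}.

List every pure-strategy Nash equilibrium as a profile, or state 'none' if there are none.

(A,P): NE
(A,Q): not NE [P2→P gives 10>9]
(A,R): not NE [P2→P gives 10>0]
(B,P): not NE [P2→Q gives 4>2]
(B,Q): NE
(B,R): not NE [P1→A gives 4>3; P2→Q gives 4>3]

NE set: (A,P), (B,Q)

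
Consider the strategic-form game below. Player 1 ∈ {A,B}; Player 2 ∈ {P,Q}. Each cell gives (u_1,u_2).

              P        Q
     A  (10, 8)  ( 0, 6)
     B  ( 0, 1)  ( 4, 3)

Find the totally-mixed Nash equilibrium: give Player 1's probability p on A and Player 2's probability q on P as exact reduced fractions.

(p,q) = (1/2, 2/7)

P1 indiff ⇒ q·10+(1-q)·0 = q·0+(1-q)·4 ⇒ q(10) = (1-q)(4) ⇒ q = 2/7
P2 indiff ⇒ p·8+(1-p)·1 = p·6+(1-p)·3 ⇒ p(2) = (1-p)(2) ⇒ p = 1/2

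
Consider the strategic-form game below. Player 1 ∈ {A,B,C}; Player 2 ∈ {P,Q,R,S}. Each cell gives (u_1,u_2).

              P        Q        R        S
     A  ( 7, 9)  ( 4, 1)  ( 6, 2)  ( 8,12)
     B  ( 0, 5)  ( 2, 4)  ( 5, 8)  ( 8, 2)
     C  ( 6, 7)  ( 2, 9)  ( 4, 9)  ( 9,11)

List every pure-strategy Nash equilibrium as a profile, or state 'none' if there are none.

NE set: (C,S)

(A,P): not NE [P2→S gives 12>9]
(A,Q): not NE [P2→S gives 12>1]
(A,R): not NE [P2→S gives 12>2]
(A,S): not NE [P1→C gives 9>8]
(B,P): not NE [P1→A gives 7>0; P2→R gives 8>5]
(B,Q): not NE [P1→A gives 4>2; P2→R gives 8>4]
(B,R): not NE [P1→A gives 6>5]
(B,S): not NE [P1→C gives 9>8; P2→R gives 8>2]
(C,P): not NE [P1→A gives 7>6; P2→S gives 11>7]
(C,Q): not NE [P1→A gives 4>2; P2→S gives 11>9]
(C,R): not NE [P1→A gives 6>4; P2→S gives 11>9]
(C,S): NE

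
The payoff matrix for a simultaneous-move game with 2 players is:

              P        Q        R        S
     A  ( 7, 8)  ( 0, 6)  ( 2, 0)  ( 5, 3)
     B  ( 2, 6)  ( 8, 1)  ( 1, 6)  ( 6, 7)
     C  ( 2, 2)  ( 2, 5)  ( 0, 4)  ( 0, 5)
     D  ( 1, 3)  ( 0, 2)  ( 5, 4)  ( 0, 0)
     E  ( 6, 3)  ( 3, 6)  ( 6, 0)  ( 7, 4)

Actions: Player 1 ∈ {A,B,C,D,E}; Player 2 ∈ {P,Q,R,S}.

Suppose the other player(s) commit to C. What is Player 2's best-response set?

u_2(P vs C) = 2
u_2(Q vs C) = 5
u_2(R vs C) = 4
u_2(S vs C) = 5
max payoff 5 at {Q,S}

BR_2 = {Q,S}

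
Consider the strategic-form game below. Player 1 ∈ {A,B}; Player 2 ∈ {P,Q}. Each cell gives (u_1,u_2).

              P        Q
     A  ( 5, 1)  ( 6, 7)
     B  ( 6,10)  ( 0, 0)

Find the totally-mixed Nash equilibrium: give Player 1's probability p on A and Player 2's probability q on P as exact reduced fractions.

P1 indiff ⇒ q·5+(1-q)·6 = q·6+(1-q)·0 ⇒ q(-1) = (1-q)(-6) ⇒ q = 6/7
P2 indiff ⇒ p·1+(1-p)·10 = p·7+(1-p)·0 ⇒ p(-6) = (1-p)(-10) ⇒ p = 5/8

P1 mixes 5/8 on A; P2 mixes 6/7 on P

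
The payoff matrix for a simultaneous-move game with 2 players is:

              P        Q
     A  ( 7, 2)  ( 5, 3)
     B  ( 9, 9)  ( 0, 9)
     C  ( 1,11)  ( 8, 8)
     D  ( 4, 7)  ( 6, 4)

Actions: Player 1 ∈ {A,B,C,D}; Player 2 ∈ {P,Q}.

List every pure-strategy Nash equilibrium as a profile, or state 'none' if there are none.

(A,P): not NE [P1→B gives 9>7; P2→Q gives 3>2]
(A,Q): not NE [P1→C gives 8>5]
(B,P): NE
(B,Q): not NE [P1→C gives 8>0]
(C,P): not NE [P1→B gives 9>1]
(C,Q): not NE [P2→P gives 11>8]
(D,P): not NE [P1→B gives 9>4]
(D,Q): not NE [P1→C gives 8>6; P2→P gives 7>4]

NE set: (B,P)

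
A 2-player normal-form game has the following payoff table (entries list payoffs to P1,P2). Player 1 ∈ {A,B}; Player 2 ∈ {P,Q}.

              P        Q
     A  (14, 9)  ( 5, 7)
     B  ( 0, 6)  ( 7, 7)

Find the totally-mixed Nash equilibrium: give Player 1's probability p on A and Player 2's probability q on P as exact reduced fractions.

P1 indiff ⇒ q·14+(1-q)·5 = q·0+(1-q)·7 ⇒ q(14) = (1-q)(2) ⇒ q = 1/8
P2 indiff ⇒ p·9+(1-p)·6 = p·7+(1-p)·7 ⇒ p(2) = (1-p)(1) ⇒ p = 1/3

P1 mixes 1/3 on A; P2 mixes 1/8 on P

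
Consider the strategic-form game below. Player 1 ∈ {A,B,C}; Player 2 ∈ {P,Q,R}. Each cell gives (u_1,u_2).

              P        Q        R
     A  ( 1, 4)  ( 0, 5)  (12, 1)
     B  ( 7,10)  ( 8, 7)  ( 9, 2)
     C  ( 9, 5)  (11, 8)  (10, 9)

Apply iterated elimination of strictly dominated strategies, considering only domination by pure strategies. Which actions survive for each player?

P1 drop B (C beats it: P:9>7 Q:11>8 R:10>9)
P2 drop P (Q beats it: A:5>4 C:8>5)
P1→{A,C} P2→{Q,R}

Survivors P1:{A,C} P2:{Q,R}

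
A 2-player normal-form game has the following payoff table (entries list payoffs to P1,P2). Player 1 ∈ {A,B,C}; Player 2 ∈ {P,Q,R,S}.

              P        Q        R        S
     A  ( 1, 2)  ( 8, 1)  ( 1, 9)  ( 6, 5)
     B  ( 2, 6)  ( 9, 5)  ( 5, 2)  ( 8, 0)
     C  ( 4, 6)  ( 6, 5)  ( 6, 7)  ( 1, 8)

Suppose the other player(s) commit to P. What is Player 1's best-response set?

u_1(A vs P) = 1
u_1(B vs P) = 2
u_1(C vs P) = 4
max payoff 4 at {C}

BR_1 = {C}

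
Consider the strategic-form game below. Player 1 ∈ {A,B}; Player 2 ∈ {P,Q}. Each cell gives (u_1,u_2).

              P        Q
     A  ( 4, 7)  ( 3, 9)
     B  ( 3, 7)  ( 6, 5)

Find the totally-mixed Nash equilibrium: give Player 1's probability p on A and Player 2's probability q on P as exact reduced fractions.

p=1/2, q=3/4

P1 indiff ⇒ q·4+(1-q)·3 = q·3+(1-q)·6 ⇒ q(1) = (1-q)(3) ⇒ q = 3/4
P2 indiff ⇒ p·7+(1-p)·7 = p·9+(1-p)·5 ⇒ p(-2) = (1-p)(-2) ⇒ p = 1/2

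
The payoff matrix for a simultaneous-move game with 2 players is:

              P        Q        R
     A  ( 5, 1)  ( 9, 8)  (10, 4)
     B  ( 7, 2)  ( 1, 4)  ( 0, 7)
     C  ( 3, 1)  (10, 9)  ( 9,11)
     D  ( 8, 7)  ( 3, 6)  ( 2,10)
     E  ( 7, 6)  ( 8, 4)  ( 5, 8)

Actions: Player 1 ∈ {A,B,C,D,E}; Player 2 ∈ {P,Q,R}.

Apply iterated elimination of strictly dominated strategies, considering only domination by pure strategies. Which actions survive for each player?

P1 drop B (D beats it: P:8>7 Q:3>1 R:2>0)
P2 drop P (R beats it: A:4>1 C:11>1 D:10>7 E:8>6)
P1 drop D (A beats it: Q:9>3 R:10>2)
P1 drop E (A beats it: Q:9>8 R:10>5)
P1→{A,C} P2→{Q,R}

IESDS → P1:{A,C} P2:{Q,R}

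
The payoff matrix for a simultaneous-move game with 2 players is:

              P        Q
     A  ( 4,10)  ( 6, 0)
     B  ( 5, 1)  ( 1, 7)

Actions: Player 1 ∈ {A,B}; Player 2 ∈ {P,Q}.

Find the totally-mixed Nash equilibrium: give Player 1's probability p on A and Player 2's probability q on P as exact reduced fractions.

P1 mixes 3/8 on A; P2 mixes 5/6 on P

P1 indiff ⇒ q·4+(1-q)·6 = q·5+(1-q)·1 ⇒ q(-1) = (1-q)(-5) ⇒ q = 5/6
P2 indiff ⇒ p·10+(1-p)·1 = p·0+(1-p)·7 ⇒ p(10) = (1-p)(6) ⇒ p = 3/8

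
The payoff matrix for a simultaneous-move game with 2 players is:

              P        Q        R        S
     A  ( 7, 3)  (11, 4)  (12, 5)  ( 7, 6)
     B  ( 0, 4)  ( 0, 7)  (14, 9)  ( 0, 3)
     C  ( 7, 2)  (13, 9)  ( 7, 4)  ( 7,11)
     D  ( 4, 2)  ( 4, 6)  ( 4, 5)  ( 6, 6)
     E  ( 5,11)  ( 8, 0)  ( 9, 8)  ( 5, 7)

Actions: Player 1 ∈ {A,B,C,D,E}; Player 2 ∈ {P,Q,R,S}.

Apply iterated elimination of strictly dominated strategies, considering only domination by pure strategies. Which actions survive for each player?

Remaining: P1:{A,B,C} P2:{Q,R,S}

P1 drop D (A beats it: P:7>4 Q:11>4 R:12>4 S:7>6)
P1 drop E (A beats it: P:7>5 Q:11>8 R:12>9 S:7>5)
P2 drop P (Q beats it: A:4>3 B:7>4 C:9>2)
P1→{A,B,C} P2→{Q,R,S}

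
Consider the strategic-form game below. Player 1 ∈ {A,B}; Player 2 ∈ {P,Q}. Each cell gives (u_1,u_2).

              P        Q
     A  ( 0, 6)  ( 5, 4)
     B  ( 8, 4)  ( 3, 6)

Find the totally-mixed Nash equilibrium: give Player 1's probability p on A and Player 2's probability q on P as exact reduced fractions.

(p,q) = (1/2, 1/5)

P1 indiff ⇒ q·0+(1-q)·5 = q·8+(1-q)·3 ⇒ q(-8) = (1-q)(-2) ⇒ q = 1/5
P2 indiff ⇒ p·6+(1-p)·4 = p·4+(1-p)·6 ⇒ p(2) = (1-p)(2) ⇒ p = 1/2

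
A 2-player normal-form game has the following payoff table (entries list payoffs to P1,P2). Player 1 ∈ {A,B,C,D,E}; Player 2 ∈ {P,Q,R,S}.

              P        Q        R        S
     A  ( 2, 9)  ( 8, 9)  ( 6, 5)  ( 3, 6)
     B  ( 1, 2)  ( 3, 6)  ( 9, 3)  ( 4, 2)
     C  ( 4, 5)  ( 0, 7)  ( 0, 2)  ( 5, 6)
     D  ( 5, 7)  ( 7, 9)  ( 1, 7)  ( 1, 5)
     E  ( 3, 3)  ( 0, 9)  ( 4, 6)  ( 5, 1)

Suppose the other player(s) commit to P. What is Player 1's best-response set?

BR_1 = {D}

u_1(A vs P) = 2
u_1(B vs P) = 1
u_1(C vs P) = 4
u_1(D vs P) = 5
u_1(E vs P) = 3
max payoff 5 at {D}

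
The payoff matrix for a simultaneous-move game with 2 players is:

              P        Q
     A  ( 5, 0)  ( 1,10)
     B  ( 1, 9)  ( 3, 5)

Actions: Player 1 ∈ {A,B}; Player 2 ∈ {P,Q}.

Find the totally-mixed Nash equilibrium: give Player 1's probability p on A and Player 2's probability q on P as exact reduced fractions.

(p,q) = (2/7, 1/3)

P1 indiff ⇒ q·5+(1-q)·1 = q·1+(1-q)·3 ⇒ q(4) = (1-q)(2) ⇒ q = 1/3
P2 indiff ⇒ p·0+(1-p)·9 = p·10+(1-p)·5 ⇒ p(-10) = (1-p)(-4) ⇒ p = 2/7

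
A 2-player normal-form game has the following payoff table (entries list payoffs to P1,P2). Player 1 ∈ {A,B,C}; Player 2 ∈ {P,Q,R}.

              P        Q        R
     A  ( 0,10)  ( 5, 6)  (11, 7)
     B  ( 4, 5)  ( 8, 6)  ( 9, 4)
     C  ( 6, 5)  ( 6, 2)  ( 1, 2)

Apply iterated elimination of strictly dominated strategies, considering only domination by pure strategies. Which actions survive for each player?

Remaining: P1:{B,C} P2:{P,Q}

P2 drop R (P beats it: A:10>7 B:5>4 C:5>2)
P1 drop A (B beats it: P:4>0 Q:8>5)
P1→{B,C} P2→{P,Q}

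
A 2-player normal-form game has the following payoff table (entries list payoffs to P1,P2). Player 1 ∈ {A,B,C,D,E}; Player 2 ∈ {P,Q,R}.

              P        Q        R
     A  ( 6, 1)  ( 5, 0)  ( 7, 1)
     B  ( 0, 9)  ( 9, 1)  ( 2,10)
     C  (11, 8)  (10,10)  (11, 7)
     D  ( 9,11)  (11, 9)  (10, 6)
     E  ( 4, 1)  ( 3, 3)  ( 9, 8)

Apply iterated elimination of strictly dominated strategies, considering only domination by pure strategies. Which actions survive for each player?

IESDS → P1:{C,D} P2:{P,Q}

P1 drop A (C beats it: P:11>6 Q:10>5 R:11>7)
P1 drop B (C beats it: P:11>0 Q:10>9 R:11>2)
P1 drop E (C beats it: P:11>4 Q:10>3 R:11>9)
P2 drop R (P beats it: C:8>7 D:11>6)
P1→{C,D} P2→{P,Q}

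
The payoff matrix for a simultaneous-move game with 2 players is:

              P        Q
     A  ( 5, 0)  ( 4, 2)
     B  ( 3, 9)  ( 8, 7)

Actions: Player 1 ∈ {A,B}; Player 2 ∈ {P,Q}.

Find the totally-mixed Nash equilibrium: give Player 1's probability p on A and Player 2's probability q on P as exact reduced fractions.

P1 indiff ⇒ q·5+(1-q)·4 = q·3+(1-q)·8 ⇒ q(2) = (1-q)(4) ⇒ q = 2/3
P2 indiff ⇒ p·0+(1-p)·9 = p·2+(1-p)·7 ⇒ p(-2) = (1-p)(-2) ⇒ p = 1/2

P1 mixes 1/2 on A; P2 mixes 2/3 on P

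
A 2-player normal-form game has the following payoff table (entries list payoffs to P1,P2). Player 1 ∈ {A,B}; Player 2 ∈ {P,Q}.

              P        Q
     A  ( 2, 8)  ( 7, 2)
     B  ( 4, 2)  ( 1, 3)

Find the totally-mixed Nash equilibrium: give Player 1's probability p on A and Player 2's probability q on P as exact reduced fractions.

P1 indiff ⇒ q·2+(1-q)·7 = q·4+(1-q)·1 ⇒ q(-2) = (1-q)(-6) ⇒ q = 3/4
P2 indiff ⇒ p·8+(1-p)·2 = p·2+(1-p)·3 ⇒ p(6) = (1-p)(1) ⇒ p = 1/7

(p,q) = (1/7, 3/4)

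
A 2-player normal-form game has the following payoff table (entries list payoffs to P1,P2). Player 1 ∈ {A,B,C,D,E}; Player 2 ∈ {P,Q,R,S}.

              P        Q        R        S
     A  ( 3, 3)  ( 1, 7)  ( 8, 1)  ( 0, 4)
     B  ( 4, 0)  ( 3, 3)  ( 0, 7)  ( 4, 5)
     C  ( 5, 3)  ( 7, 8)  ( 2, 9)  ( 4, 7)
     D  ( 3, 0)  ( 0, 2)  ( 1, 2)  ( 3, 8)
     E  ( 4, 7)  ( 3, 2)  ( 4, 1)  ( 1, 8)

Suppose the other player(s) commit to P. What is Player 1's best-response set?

u_1(A vs P) = 3
u_1(B vs P) = 4
u_1(C vs P) = 5
u_1(D vs P) = 3
u_1(E vs P) = 4
max payoff 5 at {C}

BR_1 = {C}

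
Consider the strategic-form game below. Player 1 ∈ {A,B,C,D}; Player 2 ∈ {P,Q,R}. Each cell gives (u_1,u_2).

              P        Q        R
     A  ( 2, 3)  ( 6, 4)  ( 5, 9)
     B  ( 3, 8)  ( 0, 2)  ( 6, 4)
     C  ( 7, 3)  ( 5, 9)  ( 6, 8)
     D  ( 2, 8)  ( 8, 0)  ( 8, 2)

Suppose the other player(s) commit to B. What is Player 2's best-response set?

u_2(P vs B) = 8
u_2(Q vs B) = 2
u_2(R vs B) = 4
max payoff 8 at {P}

BR_2 = {P}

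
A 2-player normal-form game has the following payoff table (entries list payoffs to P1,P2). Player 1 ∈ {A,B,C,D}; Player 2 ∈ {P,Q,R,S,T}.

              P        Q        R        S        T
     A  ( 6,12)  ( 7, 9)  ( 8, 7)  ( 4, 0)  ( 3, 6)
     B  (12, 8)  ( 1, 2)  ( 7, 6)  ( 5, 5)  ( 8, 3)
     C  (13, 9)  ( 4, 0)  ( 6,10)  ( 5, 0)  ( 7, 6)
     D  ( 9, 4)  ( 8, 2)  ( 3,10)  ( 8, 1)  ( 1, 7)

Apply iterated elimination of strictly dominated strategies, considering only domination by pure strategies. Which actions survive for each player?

Remaining: P1:{A,B,C} P2:{P,R}

P2 drop Q (P beats it: A:12>9 B:8>2 C:9>0 D:4>2)
P2 drop S (P beats it: A:12>0 B:8>5 C:9>0 D:4>1)
P1 drop D (B beats it: P:12>9 R:7>3 T:8>1)
P2 drop T (P beats it: A:12>6 B:8>3 C:9>6)
P1→{A,B,C} P2→{P,R}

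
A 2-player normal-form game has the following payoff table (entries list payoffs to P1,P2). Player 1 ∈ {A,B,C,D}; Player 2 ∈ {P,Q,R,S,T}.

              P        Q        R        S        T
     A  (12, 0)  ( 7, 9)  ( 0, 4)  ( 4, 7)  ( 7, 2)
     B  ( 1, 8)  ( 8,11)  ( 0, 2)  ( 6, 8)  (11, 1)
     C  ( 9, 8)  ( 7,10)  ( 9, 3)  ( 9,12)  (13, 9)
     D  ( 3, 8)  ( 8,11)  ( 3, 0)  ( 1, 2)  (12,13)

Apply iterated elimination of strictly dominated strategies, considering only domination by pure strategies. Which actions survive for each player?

Survivors P1:{B,C,D} P2:{Q,S,T}

P2 drop P (Q beats it: A:9>0 B:11>8 C:10>8 D:11>8)
P2 drop R (Q beats it: A:9>4 B:11>2 C:10>3 D:11>0)
P1 drop A (B beats it: Q:8>7 S:6>4 T:11>7)
P1→{B,C,D} P2→{Q,S,T}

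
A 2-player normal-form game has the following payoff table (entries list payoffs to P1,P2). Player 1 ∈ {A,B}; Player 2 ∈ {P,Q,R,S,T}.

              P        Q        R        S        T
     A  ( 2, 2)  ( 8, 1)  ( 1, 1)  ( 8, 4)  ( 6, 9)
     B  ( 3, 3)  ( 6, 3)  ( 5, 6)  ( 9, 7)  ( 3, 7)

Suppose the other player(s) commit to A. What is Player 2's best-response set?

u_2(P vs A) = 2
u_2(Q vs A) = 1
u_2(R vs A) = 1
u_2(S vs A) = 4
u_2(T vs A) = 9
max payoff 9 at {T}

BR_2 = {T}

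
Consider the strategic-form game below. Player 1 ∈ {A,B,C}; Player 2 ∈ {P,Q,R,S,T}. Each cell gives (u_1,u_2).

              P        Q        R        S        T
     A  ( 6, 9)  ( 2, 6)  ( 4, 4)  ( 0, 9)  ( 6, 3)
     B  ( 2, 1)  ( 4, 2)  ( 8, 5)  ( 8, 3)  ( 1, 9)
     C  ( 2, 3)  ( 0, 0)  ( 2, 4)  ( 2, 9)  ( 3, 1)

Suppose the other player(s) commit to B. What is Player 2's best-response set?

u_2(P vs B) = 1
u_2(Q vs B) = 2
u_2(R vs B) = 5
u_2(S vs B) = 3
u_2(T vs B) = 9
max payoff 9 at {T}

BR_2 = {T}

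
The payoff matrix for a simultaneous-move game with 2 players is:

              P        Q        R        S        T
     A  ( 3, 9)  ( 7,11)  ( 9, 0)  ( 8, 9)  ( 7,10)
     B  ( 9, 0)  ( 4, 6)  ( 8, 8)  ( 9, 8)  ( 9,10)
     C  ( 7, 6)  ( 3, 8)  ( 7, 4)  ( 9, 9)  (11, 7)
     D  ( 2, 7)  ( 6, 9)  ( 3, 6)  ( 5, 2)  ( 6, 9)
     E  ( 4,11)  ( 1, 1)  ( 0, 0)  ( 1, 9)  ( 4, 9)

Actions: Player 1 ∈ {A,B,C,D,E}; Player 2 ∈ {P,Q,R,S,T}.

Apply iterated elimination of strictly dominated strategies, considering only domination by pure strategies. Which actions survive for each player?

IESDS → P1:{A,B,C} P2:{Q,S,T}

P1 drop D (A beats it: P:3>2 Q:7>6 R:9>3 S:8>5 T:7>6)
P1 drop E (B beats it: P:9>4 Q:4>1 R:8>0 S:9>1 T:9>4)
P2 drop P (Q beats it: A:11>9 B:6>0 C:8>6)
P2 drop R (T beats it: A:10>0 B:10>8 C:7>4)
P1→{A,B,C} P2→{Q,S,T}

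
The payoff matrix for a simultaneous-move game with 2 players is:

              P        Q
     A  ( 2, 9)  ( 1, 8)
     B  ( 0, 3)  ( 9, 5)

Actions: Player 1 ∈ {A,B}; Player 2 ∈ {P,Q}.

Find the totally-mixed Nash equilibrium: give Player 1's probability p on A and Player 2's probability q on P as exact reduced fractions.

(p,q) = (2/3, 4/5)

P1 indiff ⇒ q·2+(1-q)·1 = q·0+(1-q)·9 ⇒ q(2) = (1-q)(8) ⇒ q = 4/5
P2 indiff ⇒ p·9+(1-p)·3 = p·8+(1-p)·5 ⇒ p(1) = (1-p)(2) ⇒ p = 2/3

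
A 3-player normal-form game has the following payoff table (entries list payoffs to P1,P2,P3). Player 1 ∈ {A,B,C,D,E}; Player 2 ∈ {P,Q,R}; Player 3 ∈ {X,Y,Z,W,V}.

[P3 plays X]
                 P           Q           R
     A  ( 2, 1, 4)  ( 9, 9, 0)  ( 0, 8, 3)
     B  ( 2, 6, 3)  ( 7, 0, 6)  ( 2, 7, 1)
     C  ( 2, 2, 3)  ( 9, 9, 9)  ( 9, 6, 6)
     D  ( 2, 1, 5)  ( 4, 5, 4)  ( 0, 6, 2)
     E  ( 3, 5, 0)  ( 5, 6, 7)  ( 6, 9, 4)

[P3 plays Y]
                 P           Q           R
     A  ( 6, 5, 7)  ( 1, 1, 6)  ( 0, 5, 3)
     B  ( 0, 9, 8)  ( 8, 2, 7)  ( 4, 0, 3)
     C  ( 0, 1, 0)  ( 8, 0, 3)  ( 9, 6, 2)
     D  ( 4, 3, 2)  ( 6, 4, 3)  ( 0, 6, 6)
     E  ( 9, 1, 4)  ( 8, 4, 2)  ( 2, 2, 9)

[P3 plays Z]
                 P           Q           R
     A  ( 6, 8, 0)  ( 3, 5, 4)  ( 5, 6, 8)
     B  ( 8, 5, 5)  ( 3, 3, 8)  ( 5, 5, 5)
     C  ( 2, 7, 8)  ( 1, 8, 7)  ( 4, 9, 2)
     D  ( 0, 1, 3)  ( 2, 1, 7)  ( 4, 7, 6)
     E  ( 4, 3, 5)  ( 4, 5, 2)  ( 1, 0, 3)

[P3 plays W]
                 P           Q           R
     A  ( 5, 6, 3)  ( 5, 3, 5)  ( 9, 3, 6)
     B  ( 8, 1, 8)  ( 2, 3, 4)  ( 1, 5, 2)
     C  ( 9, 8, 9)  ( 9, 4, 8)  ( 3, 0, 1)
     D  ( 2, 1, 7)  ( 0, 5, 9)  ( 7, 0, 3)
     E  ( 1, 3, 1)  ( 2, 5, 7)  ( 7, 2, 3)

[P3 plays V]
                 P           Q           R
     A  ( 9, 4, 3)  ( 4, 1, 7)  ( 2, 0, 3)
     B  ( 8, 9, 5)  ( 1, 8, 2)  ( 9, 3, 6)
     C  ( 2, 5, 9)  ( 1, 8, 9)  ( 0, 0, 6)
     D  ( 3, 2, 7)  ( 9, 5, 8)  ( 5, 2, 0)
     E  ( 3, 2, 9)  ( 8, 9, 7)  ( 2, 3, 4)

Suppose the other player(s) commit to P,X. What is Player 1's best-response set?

P1 best: {E}

u_1(A vs P,X) = 2
u_1(B vs P,X) = 2
u_1(C vs P,X) = 2
u_1(D vs P,X) = 2
u_1(E vs P,X) = 3
max payoff 3 at {E}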